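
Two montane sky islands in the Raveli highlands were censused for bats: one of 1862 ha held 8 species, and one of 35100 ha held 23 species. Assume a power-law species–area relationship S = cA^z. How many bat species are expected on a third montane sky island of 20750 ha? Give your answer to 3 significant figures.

19.0

z = ln(23/8) / ln(35100/1862) = 1.0561 / 2.9365 = 0.3596
c = 8 / 1862^0.3596 = 8 / 15 = 0.5335
S₃ = 0.5335 × 20750^0.3596 = 0.5335 × 35.69 ≈ 19.04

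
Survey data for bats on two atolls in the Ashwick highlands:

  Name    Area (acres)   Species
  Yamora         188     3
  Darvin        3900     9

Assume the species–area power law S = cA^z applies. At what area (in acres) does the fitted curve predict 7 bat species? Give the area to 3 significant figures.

z = ln(9/3) / ln(3900/188) = 1.0986 / 3.0323 = 0.3623
c = 3 / 188^0.3623 = 3 / 6.667 = 0.45
A = (7/0.45)^(1/0.3623) ⇒ ln A = ln(15.56)/0.3623 = 7.5751
A = e^7.5751 ≈ 1949 acres

1950 acres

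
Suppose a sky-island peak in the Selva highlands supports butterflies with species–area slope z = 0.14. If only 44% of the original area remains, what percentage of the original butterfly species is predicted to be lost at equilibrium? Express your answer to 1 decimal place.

S_new/S_old = (A_new/A_old)^z = 0.44^0.14
= exp(0.14 × ln 0.44) = exp(0.14 × -0.8210) = exp(-0.1149) ≈ 0.8914
Fraction lost = 1 − 0.8914 = 0.1086

10.9%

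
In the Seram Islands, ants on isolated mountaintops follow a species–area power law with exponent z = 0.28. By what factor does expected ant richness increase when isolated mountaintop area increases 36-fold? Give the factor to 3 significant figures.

S₂/S₁ = (A₂/A₁)^z = 36^0.28
ln(S₂/S₁) = 0.28 × ln 36 = 0.28 × 3.5835 = 1.0034
S₂/S₁ = e^1.0034 ≈ 2.727

2.73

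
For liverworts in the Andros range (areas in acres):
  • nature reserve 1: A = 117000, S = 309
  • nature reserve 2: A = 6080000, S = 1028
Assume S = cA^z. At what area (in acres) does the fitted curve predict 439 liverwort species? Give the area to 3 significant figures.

371000 acres

z = ln(1028/309) / ln(6080000/117000) = 1.2020 / 3.9506 = 0.3043
c = 309 / 117000^0.3043 = 309 / 34.84 = 8.869
A = (439/8.869)^(1/0.3043) ⇒ ln A = ln(49.5)/0.3043 = 12.8240
A = e^12.8240 ≈ 371032 acres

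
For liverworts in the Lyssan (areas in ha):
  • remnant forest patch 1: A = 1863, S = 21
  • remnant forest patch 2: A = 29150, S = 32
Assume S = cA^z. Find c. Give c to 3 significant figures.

6.63

z = ln(S₂/S₁) / ln(A₂/A₁) = ln(32/21) / ln(29150/1863) = 0.4212 / 2.7503 = 0.1532
c = S₁ / A₁^z = 21 / 1863^0.1532 = 21 / 3.168 = 6.628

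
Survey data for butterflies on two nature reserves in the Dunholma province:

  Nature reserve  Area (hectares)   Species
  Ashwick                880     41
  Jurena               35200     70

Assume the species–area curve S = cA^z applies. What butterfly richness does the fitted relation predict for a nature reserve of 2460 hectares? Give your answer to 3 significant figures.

z = ln(70/41) / ln(35200/880) = 0.5349 / 3.6889 = 0.1450
c = 41 / 880^0.1450 = 41 / 2.673 = 15.34
S₃ = 15.34 × 2460^0.1450 = 15.34 × 3.103 ≈ 47.59

47.6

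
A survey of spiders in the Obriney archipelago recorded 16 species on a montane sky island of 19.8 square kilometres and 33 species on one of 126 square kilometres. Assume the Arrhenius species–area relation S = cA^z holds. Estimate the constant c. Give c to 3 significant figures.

z = ln(S₂/S₁) / ln(A₂/A₁) = ln(33/16) / ln(126/19.8) = 0.7239 / 1.8506 = 0.3912
c = S₁ / A₁^z = 16 / 19.8^0.3912 = 16 / 3.215 = 4.976

4.98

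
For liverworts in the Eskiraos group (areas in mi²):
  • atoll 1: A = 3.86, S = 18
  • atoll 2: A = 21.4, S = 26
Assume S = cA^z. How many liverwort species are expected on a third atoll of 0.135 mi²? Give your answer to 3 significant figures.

8.76

z = ln(26/18) / ln(21.4/3.86) = 0.3677 / 1.7127 = 0.2147
c = 18 / 3.86^0.2147 = 18 / 1.336 = 13.47
S₃ = 13.47 × 0.135^0.2147 = 13.47 × 0.6506 ≈ 8.762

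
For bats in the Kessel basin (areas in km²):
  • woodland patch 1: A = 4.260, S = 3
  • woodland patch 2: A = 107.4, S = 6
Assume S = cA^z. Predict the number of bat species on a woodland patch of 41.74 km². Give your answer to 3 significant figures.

4.90

z = ln(6/3) / ln(107.4/4.26) = 0.6931 / 3.2273 = 0.2148
c = 3 / 4.26^0.2148 = 3 / 1.365 = 2.198
S₃ = 2.198 × 41.74^0.2148 = 2.198 × 2.229 ≈ 4.898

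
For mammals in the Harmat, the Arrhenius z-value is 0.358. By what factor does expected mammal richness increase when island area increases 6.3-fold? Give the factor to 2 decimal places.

S₂/S₁ = (A₂/A₁)^z = 6.3^0.358
ln(S₂/S₁) = 0.358 × ln 6.3 = 0.358 × 1.8405 = 0.6589
S₂/S₁ = e^0.6589 ≈ 1.933

1.93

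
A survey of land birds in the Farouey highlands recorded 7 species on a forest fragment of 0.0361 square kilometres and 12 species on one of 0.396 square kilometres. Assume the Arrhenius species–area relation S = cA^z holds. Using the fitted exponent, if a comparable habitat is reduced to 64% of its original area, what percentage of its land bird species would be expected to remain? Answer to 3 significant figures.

z = ln(12/7) / ln(0.396/0.0361) = 0.5390 / 2.3951 = 0.2250
S_new/S_old = (A_new/A_old)^z = 0.64^0.2250 = exp(0.2250 × -0.4463) = 0.9044

90.4%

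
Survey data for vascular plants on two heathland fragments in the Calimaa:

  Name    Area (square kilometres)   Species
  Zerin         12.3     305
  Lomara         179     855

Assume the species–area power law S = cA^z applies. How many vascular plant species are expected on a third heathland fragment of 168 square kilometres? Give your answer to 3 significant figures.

z = ln(855/305) / ln(179/12.3) = 1.0308 / 2.6778 = 0.3849
c = 305 / 12.3^0.3849 = 305 / 2.628 = 116.1
S₃ = 116.1 × 168^0.3849 = 116.1 × 7.188 ≈ 834.4

834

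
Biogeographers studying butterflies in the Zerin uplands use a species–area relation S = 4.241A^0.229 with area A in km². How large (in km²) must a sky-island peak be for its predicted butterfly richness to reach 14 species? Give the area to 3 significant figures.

14 = 4.241 × A^0.229  ⇒  A^0.229 = 14/4.241 = 3.301
ln A = ln(3.301) / 0.229 = 1.1943 / 0.229 = 5.2151
A = e^5.2151 ≈ 184 km²

184 km²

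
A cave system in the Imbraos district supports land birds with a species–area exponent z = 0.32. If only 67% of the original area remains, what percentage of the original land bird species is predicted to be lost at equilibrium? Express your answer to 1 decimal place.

12.0%

S_new/S_old = (A_new/A_old)^z = 0.67^0.32
= exp(0.32 × ln 0.67) = exp(0.32 × -0.4005) = exp(-0.1282) ≈ 0.8797
Fraction lost = 1 − 0.8797 = 0.1203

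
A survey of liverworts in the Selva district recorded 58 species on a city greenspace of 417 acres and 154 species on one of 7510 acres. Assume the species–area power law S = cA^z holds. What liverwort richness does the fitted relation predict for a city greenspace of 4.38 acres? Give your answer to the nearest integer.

12

z = ln(154/58) / ln(7510/417) = 0.9765 / 2.8909 = 0.3378
c = 58 / 417^0.3378 = 58 / 7.674 = 7.558
S₃ = 7.558 × 4.38^0.3378 = 7.558 × 1.647 ≈ 12.45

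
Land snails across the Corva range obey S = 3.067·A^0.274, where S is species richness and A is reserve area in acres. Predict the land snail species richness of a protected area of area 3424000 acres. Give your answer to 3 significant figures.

S = 3.067 × 3424000^0.274 = 3.067 × 61.73 ≈ 189.3

189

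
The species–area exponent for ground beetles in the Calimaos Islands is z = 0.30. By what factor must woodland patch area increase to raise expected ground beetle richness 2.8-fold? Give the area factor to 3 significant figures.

30.9

(A₂/A₁)^0.3 = 2.8, so A₂/A₁ = 2.8^(1/0.3) = 2.8^3.333
ln(A₂/A₁) = ln 2.8 / 0.3 = 1.0296 / 0.3 = 3.4321
A₂/A₁ = e^3.4321 ≈ 30.94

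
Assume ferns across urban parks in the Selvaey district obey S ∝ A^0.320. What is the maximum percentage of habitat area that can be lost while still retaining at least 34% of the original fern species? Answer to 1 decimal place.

96.6%

Need (A_new/A_old)^0.32 = 0.34, so A_new/A_old = 0.34^(1/0.32) = 0.34^3.125
ln(A_new/A_old) = ln 0.34 / 0.32 = -1.0788 / 0.32 = -3.3713
A_new/A_old = e^-3.3713 ≈ 0.03435
Fraction that can be lost = 1 − 0.03435 = 0.9657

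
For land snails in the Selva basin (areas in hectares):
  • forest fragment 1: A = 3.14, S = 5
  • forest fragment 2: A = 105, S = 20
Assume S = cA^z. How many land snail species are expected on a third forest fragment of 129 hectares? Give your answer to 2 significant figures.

z = ln(20/5) / ln(105/3.14) = 1.3863 / 3.5097 = 0.3950
c = 5 / 3.14^0.3950 = 5 / 1.571 = 3.182
S₃ = 3.182 × 129^0.3950 = 3.182 × 6.818 ≈ 21.69

22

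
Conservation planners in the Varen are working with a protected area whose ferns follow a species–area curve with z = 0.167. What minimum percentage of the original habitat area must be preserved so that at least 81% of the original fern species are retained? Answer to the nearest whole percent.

Need (A_new/A_old)^0.167 = 0.81, so A_new/A_old = 0.81^(1/0.167) = 0.81^5.988
ln(A_new/A_old) = ln 0.81 / 0.167 = -0.2107 / 0.167 = -1.2618
A_new/A_old = e^-1.2618 ≈ 0.2831

28%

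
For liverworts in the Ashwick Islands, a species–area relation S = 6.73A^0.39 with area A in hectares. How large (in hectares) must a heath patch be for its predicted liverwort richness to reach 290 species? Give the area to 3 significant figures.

290 = 6.73 × A^0.39  ⇒  A^0.39 = 290/6.73 = 43.09
ln A = ln(43.09) / 0.39 = 3.7633 / 0.39 = 9.6495
A = e^9.6495 ≈ 15514 hectares

15500 hectares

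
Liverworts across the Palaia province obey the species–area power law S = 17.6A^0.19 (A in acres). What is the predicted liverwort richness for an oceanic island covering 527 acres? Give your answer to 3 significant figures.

S = 17.6 × 527^0.19
ln S = ln 17.6 + 0.19 × ln 527 = 2.8679 + 0.19 × 6.2672 = 4.0587
S = e^4.0587 ≈ 57.9

57.9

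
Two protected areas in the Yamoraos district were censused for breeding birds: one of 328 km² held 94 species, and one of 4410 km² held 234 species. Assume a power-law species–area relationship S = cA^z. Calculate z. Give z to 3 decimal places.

0.351

Taking logs: ln S = ln c + z ln A, so z = (ln S₂ − ln S₁)/(ln A₂ − ln A₁).
z = ln(234/94) / ln(4410/328) = ln(2.489) / ln(13.45) = 0.9120 / 2.5986 = 0.3510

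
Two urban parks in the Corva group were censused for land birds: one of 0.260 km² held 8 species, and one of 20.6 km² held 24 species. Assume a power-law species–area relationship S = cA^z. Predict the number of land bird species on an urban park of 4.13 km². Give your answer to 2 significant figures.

z = ln(24/8) / ln(20.6/0.26) = 1.0986 / 4.3724 = 0.2513
c = 8 / 0.26^0.2513 = 8 / 0.7129 = 11.22
S₃ = 11.22 × 4.13^0.2513 = 11.22 × 1.428 ≈ 16.03

16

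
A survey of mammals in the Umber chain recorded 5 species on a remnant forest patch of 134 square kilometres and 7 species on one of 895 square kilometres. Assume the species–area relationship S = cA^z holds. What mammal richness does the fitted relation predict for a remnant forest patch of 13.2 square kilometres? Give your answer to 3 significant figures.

3.32

z = ln(7/5) / ln(895/134) = 0.3365 / 1.8990 = 0.1772
c = 5 / 134^0.1772 = 5 / 2.382 = 2.099
S₃ = 2.099 × 13.2^0.1772 = 2.099 × 1.58 ≈ 3.316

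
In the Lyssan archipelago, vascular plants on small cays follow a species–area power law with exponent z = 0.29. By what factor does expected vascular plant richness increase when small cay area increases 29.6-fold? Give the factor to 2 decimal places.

S₂/S₁ = (A₂/A₁)^z = 29.6^0.29
ln(S₂/S₁) = 0.29 × ln 29.6 = 0.29 × 3.3878 = 0.9825
S₂/S₁ = e^0.9825 ≈ 2.671

2.67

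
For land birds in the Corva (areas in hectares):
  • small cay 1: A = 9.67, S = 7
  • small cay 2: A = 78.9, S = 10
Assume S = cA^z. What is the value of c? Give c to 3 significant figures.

z = ln(S₂/S₁) / ln(A₂/A₁) = ln(10/7) / ln(78.9/9.67) = 0.3567 / 2.0992 = 0.1699
c = S₁ / A₁^z = 7 / 9.67^0.1699 = 7 / 1.47 = 4.761

4.76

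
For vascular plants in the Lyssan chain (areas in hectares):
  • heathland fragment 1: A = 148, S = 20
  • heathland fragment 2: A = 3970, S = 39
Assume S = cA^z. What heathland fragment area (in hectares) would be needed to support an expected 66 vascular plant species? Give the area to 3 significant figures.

53000 hectares

z = ln(39/20) / ln(3970/148) = 0.6678 / 3.2893 = 0.2030
c = 20 / 148^0.2030 = 20 / 2.758 = 7.251
A = (66/7.251)^(1/0.2030) ⇒ ln A = ln(9.102)/0.2030 = 10.8777
A = e^10.8777 ≈ 52983 hectares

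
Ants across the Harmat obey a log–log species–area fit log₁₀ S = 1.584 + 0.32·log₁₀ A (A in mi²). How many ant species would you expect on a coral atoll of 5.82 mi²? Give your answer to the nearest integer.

67

S = 38.37 × 5.82^0.32
ln S = ln 38.37 + 0.32 × ln 5.82 = 3.6473 + 0.32 × 1.7613 = 4.2109
S = e^4.2109 ≈ 67.42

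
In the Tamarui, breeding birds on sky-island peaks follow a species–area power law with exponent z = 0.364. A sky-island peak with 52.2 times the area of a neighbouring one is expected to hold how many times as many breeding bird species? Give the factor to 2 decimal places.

4.22

S₂/S₁ = (A₂/A₁)^z = 52.2^0.364
ln(S₂/S₁) = 0.364 × ln 52.2 = 0.364 × 3.9551 = 1.4397
S₂/S₁ = e^1.4397 ≈ 4.219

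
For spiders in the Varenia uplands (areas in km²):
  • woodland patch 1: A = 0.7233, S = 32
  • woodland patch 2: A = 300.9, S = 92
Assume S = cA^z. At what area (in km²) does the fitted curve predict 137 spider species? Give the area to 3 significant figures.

2920 km²

z = ln(92/32) / ln(300.9/0.7233) = 1.0561 / 6.0307 = 0.1751
c = 32 / 0.7233^0.1751 = 32 / 0.9449 = 33.87
A = (137/33.87)^(1/0.1751) ⇒ ln A = ln(4.045)/0.1751 = 7.9807
A = e^7.9807 ≈ 2924 km²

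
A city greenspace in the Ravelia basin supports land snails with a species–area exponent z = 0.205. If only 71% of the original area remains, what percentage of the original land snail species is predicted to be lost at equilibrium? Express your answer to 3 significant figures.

6.78%

S_new/S_old = (A_new/A_old)^z = 0.71^0.205
= exp(0.205 × ln 0.71) = exp(0.205 × -0.3425) = exp(-0.0702) ≈ 0.9322
Fraction lost = 1 − 0.9322 = 0.0678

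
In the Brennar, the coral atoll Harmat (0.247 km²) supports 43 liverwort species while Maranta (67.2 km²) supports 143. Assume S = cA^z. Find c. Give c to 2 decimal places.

58.03

z = ln(S₂/S₁) / ln(A₂/A₁) = ln(143/43) / ln(67.2/0.247) = 1.2016 / 5.6060 = 0.2143
c = S₁ / A₁^z = 43 / 0.247^0.2143 = 43 / 0.741 = 58.03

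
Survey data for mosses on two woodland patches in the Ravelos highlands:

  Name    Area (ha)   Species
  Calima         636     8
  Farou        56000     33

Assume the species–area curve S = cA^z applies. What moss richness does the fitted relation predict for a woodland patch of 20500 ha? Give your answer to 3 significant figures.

24.0

z = ln(33/8) / ln(56000/636) = 1.4171 / 4.4779 = 0.3165
c = 8 / 636^0.3165 = 8 / 7.712 = 1.037
S₃ = 1.037 × 20500^0.3165 = 1.037 × 23.15 ≈ 24.01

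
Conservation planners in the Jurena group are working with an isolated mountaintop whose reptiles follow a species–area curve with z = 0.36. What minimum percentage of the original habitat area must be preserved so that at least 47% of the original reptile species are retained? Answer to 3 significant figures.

Need (A_new/A_old)^0.36 = 0.47, so A_new/A_old = 0.47^(1/0.36) = 0.47^2.778
ln(A_new/A_old) = ln 0.47 / 0.36 = -0.7550 / 0.36 = -2.0973
A_new/A_old = e^-2.0973 ≈ 0.1228

12.3%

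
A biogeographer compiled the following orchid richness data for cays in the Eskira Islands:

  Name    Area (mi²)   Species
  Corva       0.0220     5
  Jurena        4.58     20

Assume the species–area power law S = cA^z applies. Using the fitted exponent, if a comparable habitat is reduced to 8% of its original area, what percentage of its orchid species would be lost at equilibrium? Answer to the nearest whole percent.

z = ln(20/5) / ln(4.58/0.022) = 1.3863 / 5.3384 = 0.2597
S_new/S_old = (A_new/A_old)^z = 0.08^0.2597 = exp(0.2597 × -2.5257) = 0.519
Fraction lost = 1 − 0.519 = 0.481

48%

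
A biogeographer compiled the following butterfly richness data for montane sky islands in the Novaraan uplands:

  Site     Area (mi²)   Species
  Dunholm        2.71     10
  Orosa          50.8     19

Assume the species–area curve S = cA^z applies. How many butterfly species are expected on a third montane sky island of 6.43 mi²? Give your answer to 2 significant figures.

12

z = ln(19/10) / ln(50.8/2.71) = 0.6419 / 2.9309 = 0.2190
c = 10 / 2.71^0.2190 = 10 / 1.244 = 8.039
S₃ = 8.039 × 6.43^0.2190 = 8.039 × 1.503 ≈ 12.08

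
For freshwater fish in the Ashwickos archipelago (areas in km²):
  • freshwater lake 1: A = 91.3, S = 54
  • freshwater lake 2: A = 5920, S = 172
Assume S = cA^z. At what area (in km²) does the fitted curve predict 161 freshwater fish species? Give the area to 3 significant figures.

4670 km²

z = ln(172/54) / ln(5920/91.3) = 1.1585 / 4.1719 = 0.2777
c = 54 / 91.3^0.2777 = 54 / 3.503 = 15.42
A = (161/15.42)^(1/0.2777) ⇒ ln A = ln(10.44)/0.2777 = 8.4481
A = e^8.4481 ≈ 4666 km²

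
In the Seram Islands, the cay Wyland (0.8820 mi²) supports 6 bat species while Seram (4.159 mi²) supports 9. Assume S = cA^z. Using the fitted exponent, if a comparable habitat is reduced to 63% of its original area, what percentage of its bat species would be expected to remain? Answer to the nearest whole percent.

z = ln(9/6) / ln(4.159/0.882) = 0.4055 / 1.5508 = 0.2614
S_new/S_old = (A_new/A_old)^z = 0.63^0.2614 = exp(0.2614 × -0.4620) = 0.8862

89%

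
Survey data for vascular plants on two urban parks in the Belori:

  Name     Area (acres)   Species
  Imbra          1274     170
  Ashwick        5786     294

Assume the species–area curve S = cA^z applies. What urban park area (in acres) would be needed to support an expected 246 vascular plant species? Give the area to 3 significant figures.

z = ln(294/170) / ln(5786/1274) = 0.5478 / 1.5133 = 0.3620
c = 170 / 1274^0.3620 = 170 / 13.31 = 12.78
A = (246/12.78)^(1/0.3620) ⇒ ln A = ln(19.25)/0.3620 = 8.1708
A = e^8.1708 ≈ 3536 acres

3540 acres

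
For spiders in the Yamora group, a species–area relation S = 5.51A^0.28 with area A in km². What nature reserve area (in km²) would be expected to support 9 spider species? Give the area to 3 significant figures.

9 = 5.51 × A^0.28  ⇒  A^0.28 = 9/5.51 = 1.633
ln A = ln(1.633) / 0.28 = 0.4907 / 0.28 = 1.7524
A = e^1.7524 ≈ 5.768 km²

5.77 km²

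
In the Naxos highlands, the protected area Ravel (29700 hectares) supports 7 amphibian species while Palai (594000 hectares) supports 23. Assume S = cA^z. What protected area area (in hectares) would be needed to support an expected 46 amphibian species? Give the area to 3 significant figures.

z = ln(23/7) / ln(594000/29700) = 1.1896 / 2.9957 = 0.3971
c = 7 / 29700^0.3971 = 7 / 59.72 = 0.1172
A = (46/0.1172)^(1/0.3971) ⇒ ln A = ln(392.4)/0.3971 = 15.0402
A = e^15.0402 ≈ 3403071 hectares

3400000 hectares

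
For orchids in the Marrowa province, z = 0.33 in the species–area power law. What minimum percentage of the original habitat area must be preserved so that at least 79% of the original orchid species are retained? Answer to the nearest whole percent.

49%

Need (A_new/A_old)^0.33 = 0.79, so A_new/A_old = 0.79^(1/0.33) = 0.79^3.03
ln(A_new/A_old) = ln 0.79 / 0.33 = -0.2357 / 0.33 = -0.7143
A_new/A_old = e^-0.7143 ≈ 0.4895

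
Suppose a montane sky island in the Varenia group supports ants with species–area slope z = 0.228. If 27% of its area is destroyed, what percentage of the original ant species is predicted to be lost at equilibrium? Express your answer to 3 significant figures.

6.92%

S_new/S_old = (A_new/A_old)^z = 0.73^0.228
= exp(0.228 × ln 0.73) = exp(0.228 × -0.3147) = exp(-0.0718) ≈ 0.9308
Fraction lost = 1 − 0.9308 = 0.06924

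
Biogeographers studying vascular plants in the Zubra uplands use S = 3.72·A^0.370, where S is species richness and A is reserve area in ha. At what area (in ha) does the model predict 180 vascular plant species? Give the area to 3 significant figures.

35800 ha

180 = 3.72 × A^0.37  ⇒  A^0.37 = 180/3.72 = 48.39
ln A = ln(48.39) / 0.37 = 3.8792 / 0.37 = 10.4844
A = e^10.4844 ≈ 35754 ha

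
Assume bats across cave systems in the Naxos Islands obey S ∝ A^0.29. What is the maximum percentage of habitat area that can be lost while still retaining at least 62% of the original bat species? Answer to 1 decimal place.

Need (A_new/A_old)^0.29 = 0.62, so A_new/A_old = 0.62^(1/0.29) = 0.62^3.448
ln(A_new/A_old) = ln 0.62 / 0.29 = -0.4780 / 0.29 = -1.6484
A_new/A_old = e^-1.6484 ≈ 0.1924
Fraction that can be lost = 1 − 0.1924 = 0.8076

80.8%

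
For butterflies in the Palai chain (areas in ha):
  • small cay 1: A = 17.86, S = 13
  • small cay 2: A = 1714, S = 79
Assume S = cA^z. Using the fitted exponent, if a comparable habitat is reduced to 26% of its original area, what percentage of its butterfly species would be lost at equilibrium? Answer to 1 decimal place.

z = ln(79/13) / ln(1714/17.86) = 1.8045 / 4.5640 = 0.3954
S_new/S_old = (A_new/A_old)^z = 0.26^0.3954 = exp(0.3954 × -1.3471) = 0.5871
Fraction lost = 1 − 0.5871 = 0.4129

41.3%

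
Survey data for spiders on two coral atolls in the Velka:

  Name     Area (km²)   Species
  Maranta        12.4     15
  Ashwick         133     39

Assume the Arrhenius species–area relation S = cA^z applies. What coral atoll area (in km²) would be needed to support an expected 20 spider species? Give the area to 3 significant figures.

z = ln(39/15) / ln(133/12.4) = 0.9555 / 2.3727 = 0.4027
c = 15 / 12.4^0.4027 = 15 / 2.756 = 5.442
A = (20/5.442)^(1/0.4027) ⇒ ln A = ln(3.675)/0.4027 = 3.2320
A = e^3.2320 ≈ 25.33 km²

25.3 km²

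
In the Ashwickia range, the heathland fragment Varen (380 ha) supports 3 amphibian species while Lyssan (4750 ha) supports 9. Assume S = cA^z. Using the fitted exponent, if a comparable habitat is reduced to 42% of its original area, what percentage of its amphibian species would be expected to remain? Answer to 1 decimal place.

z = ln(9/3) / ln(4750/380) = 1.0986 / 2.5257 = 0.4350
S_new/S_old = (A_new/A_old)^z = 0.42^0.4350 = exp(0.4350 × -0.8675) = 0.6857

68.6%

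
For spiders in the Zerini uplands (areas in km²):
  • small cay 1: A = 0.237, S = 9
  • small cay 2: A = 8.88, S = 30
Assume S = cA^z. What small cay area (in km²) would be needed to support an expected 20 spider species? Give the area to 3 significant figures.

2.62 km²

z = ln(30/9) / ln(8.88/0.237) = 1.2040 / 3.6235 = 0.3323
c = 9 / 0.237^0.3323 = 9 / 0.6198 = 14.52
A = (20/14.52)^(1/0.3323) ⇒ ln A = ln(1.377)/0.3323 = 0.9635
A = e^0.9635 ≈ 2.621 km²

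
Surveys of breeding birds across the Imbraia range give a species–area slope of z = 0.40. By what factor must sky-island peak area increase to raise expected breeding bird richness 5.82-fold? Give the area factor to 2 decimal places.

81.72

(A₂/A₁)^0.4 = 5.82, so A₂/A₁ = 5.82^(1/0.4) = 5.82^2.5
ln(A₂/A₁) = ln 5.82 / 0.4 = 1.7613 / 0.4 = 4.4033
A₂/A₁ = e^4.4033 ≈ 81.72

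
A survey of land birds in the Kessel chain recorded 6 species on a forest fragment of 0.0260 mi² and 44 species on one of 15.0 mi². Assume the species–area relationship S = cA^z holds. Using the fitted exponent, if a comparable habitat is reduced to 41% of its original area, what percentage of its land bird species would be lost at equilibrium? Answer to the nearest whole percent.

24%

z = ln(44/6) / ln(15/0.026) = 1.9924 / 6.3577 = 0.3134
S_new/S_old = (A_new/A_old)^z = 0.41^0.3134 = exp(0.3134 × -0.8916) = 0.7562
Fraction lost = 1 − 0.7562 = 0.2438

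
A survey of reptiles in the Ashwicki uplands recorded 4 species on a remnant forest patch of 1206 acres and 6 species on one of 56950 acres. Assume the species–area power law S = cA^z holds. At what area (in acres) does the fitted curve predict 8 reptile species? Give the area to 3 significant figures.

z = ln(6/4) / ln(56950/1206) = 0.4055 / 3.8549 = 0.1052
c = 4 / 1206^0.1052 = 4 / 2.109 = 1.897
A = (8/1.897)^(1/0.1052) ⇒ ln A = ln(4.218)/0.1052 = 13.6850
A = e^13.6850 ≈ 877646 acres

878000 acres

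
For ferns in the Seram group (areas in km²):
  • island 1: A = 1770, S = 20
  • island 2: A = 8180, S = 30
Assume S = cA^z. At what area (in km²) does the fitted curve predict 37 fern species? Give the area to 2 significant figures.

18000 km²

z = ln(30/20) / ln(8180/1770) = 0.4055 / 1.5307 = 0.2649
c = 20 / 1770^0.2649 = 20 / 7.25 = 2.759
A = (37/2.759)^(1/0.2649) ⇒ ln A = ln(13.41)/0.2649 = 9.8012
A = e^9.8012 ≈ 18055 km²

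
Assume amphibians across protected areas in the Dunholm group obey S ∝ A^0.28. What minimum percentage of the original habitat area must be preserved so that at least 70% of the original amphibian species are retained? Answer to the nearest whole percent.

28%

Need (A_new/A_old)^0.28 = 0.7, so A_new/A_old = 0.7^(1/0.28) = 0.7^3.571
ln(A_new/A_old) = ln 0.7 / 0.28 = -0.3567 / 0.28 = -1.2738
A_new/A_old = e^-1.2738 ≈ 0.2798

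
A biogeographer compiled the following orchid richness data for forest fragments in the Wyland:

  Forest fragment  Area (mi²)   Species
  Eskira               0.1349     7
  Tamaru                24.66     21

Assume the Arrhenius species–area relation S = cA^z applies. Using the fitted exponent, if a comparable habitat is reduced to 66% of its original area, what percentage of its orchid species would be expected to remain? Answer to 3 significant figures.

91.6%

z = ln(21/7) / ln(24.66/0.1349) = 1.0986 / 5.2084 = 0.2109
S_new/S_old = (A_new/A_old)^z = 0.66^0.2109 = exp(0.2109 × -0.4155) = 0.9161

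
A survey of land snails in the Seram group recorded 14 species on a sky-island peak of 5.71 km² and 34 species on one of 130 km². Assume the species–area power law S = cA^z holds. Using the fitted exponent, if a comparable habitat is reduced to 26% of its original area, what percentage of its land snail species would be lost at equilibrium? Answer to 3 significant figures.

z = ln(34/14) / ln(130/5.71) = 0.8873 / 3.1253 = 0.2839
S_new/S_old = (A_new/A_old)^z = 0.26^0.2839 = exp(0.2839 × -1.3471) = 0.6822
Fraction lost = 1 − 0.6822 = 0.3178

31.8%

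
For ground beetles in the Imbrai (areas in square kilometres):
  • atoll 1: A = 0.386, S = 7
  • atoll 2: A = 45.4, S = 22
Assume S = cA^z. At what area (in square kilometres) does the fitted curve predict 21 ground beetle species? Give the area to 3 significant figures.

37.4 square kilometres

z = ln(22/7) / ln(45.4/0.386) = 1.1451 / 4.7674 = 0.2402
c = 7 / 0.386^0.2402 = 7 / 0.7956 = 8.798
A = (21/8.798)^(1/0.2402) ⇒ ln A = ln(2.387)/0.2402 = 3.6218
A = e^3.6218 ≈ 37.41 square kilometres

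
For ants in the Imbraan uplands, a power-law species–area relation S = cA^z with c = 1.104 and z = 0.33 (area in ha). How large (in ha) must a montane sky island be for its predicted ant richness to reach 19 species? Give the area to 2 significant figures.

5600 ha

19 = 1.104 × A^0.33  ⇒  A^0.33 = 19/1.104 = 17.21
ln A = ln(17.21) / 0.33 = 2.8455 / 0.33 = 8.6227
A = e^8.6227 ≈ 5557 ha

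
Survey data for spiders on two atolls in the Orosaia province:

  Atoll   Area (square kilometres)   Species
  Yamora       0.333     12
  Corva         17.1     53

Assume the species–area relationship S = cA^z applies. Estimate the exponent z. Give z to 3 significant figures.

0.377

Taking logs: ln S = ln c + z ln A, so z = (ln S₂ − ln S₁)/(ln A₂ − ln A₁).
z = ln(53/12) / ln(17.1/0.333) = ln(4.417) / ln(51.35) = 1.4854 / 3.9387 = 0.3771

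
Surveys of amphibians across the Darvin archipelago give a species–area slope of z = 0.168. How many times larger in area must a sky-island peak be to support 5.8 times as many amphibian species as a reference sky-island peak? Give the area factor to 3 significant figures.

35000

(A₂/A₁)^0.168 = 5.8, so A₂/A₁ = 5.8^(1/0.168) = 5.8^5.952
ln(A₂/A₁) = ln 5.8 / 0.168 = 1.7579 / 0.168 = 10.4634
A₂/A₁ = e^10.4634 ≈ 35012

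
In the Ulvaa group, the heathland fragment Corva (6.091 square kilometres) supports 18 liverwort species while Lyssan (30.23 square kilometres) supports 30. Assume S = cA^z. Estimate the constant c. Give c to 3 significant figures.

10.1

z = ln(S₂/S₁) / ln(A₂/A₁) = ln(30/18) / ln(30.23/6.091) = 0.5108 / 1.6020 = 0.3189
c = S₁ / A₁^z = 18 / 6.091^0.3189 = 18 / 1.779 = 10.12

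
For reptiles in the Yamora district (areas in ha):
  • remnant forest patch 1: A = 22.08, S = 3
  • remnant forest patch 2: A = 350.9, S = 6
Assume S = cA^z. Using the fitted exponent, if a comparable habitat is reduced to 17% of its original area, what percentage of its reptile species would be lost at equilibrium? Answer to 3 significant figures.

z = ln(6/3) / ln(350.9/22.08) = 0.6931 / 2.7658 = 0.2506
S_new/S_old = (A_new/A_old)^z = 0.17^0.2506 = exp(0.2506 × -1.7720) = 0.6414
Fraction lost = 1 − 0.6414 = 0.3586

35.9%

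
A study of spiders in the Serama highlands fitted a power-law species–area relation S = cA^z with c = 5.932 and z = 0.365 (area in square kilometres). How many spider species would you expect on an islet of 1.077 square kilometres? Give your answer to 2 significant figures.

6.1

S = 5.932 × 1.077^0.365
ln S = ln 5.932 + 0.365 × ln 1.077 = 1.7804 + 0.365 × 0.0742 = 1.8074
S = e^1.8074 ≈ 6.095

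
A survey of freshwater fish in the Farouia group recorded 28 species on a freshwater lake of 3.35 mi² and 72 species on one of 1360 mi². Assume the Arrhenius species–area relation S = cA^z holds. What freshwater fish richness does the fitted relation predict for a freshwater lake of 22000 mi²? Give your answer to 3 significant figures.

z = ln(72/28) / ln(1360/3.35) = 0.9445 / 6.0063 = 0.1572
c = 28 / 3.35^0.1572 = 28 / 1.209 = 23.15
S₃ = 23.15 × 22000^0.1572 = 23.15 × 4.818 ≈ 111.5

112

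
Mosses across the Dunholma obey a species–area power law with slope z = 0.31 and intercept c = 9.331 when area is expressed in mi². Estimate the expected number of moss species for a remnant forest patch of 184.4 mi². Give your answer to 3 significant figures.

S = 9.331 × 184.4^0.31 = 9.331 × 5.039 ≈ 47.02

47.0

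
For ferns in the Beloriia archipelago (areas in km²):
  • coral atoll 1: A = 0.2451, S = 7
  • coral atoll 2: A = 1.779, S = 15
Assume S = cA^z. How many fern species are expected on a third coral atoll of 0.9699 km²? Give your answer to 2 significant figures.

12

z = ln(15/7) / ln(1.779/0.2451) = 0.7621 / 1.9821 = 0.3845
c = 7 / 0.2451^0.3845 = 7 / 0.5824 = 12.02
S₃ = 12.02 × 0.9699^0.3845 = 12.02 × 0.9883 ≈ 11.88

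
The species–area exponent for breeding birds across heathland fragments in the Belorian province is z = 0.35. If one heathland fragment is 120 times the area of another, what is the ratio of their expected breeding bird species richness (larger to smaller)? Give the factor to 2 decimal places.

S₂/S₁ = (A₂/A₁)^z = 120^0.35
ln(S₂/S₁) = 0.35 × ln 120 = 0.35 × 4.7875 = 1.6756
S₂/S₁ = e^1.6756 ≈ 5.342

5.34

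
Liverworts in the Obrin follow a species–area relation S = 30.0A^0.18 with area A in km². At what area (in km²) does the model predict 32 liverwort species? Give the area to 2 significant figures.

1.4 km²

32 = 30 × A^0.18  ⇒  A^0.18 = 32/30 = 1.067
ln A = ln(1.067) / 0.18 = 0.0645 / 0.18 = 0.3585
A = e^0.3585 ≈ 1.431 km²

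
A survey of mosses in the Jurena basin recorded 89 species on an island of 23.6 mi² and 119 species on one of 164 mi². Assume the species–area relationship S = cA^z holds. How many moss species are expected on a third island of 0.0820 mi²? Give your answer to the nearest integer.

z = ln(119/89) / ln(164/23.6) = 0.2905 / 1.9386 = 0.1498
c = 89 / 23.6^0.1498 = 89 / 1.606 = 55.42
S₃ = 55.42 × 0.082^0.1498 = 55.42 × 0.6875 ≈ 38.1

38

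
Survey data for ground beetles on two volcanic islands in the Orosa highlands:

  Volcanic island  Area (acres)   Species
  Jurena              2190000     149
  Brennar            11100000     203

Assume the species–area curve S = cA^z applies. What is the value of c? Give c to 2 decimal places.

z = ln(S₂/S₁) / ln(A₂/A₁) = ln(203/149) / ln(11100000/2190000) = 0.3093 / 1.6230 = 0.1905
c = S₁ / A₁^z = 149 / 2190000^0.1905 = 149 / 16.15 = 9.227

9.23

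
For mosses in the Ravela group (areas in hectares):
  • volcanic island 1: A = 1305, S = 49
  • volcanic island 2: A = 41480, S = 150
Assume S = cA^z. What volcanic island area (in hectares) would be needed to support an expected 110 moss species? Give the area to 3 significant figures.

z = ln(150/49) / ln(41480/1305) = 1.1188 / 3.4590 = 0.3234
c = 49 / 1305^0.3234 = 49 / 10.18 = 4.813
A = (110/4.813)^(1/0.3234) ⇒ ln A = ln(22.85)/0.3234 = 9.6741
A = e^9.6741 ≈ 15900 hectares

15900 hectares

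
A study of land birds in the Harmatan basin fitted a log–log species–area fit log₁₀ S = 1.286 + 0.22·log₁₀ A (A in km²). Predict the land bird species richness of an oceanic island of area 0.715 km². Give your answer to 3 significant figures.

17.9

S = 19.32 × 0.715^0.22 = 19.32 × 0.9289 ≈ 17.95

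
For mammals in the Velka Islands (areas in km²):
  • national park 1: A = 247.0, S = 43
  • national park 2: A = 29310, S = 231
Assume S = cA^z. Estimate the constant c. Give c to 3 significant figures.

6.18

z = ln(S₂/S₁) / ln(A₂/A₁) = ln(231/43) / ln(29310/247) = 1.6812 / 4.7763 = 0.3520
c = S₁ / A₁^z = 43 / 247^0.3520 = 43 / 6.954 = 6.184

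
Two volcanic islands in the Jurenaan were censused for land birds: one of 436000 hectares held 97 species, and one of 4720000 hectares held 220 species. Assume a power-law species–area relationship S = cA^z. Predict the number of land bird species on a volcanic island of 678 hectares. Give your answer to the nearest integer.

11

z = ln(220/97) / ln(4720000/436000) = 0.8189 / 2.3819 = 0.3438
c = 97 / 436000^0.3438 = 97 / 86.87 = 1.117
S₃ = 1.117 × 678^0.3438 = 1.117 × 9.406 ≈ 10.5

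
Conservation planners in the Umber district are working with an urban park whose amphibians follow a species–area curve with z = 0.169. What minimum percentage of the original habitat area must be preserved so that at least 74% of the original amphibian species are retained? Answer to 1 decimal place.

Need (A_new/A_old)^0.169 = 0.74, so A_new/A_old = 0.74^(1/0.169) = 0.74^5.917
ln(A_new/A_old) = ln 0.74 / 0.169 = -0.3011 / 0.169 = -1.7817
A_new/A_old = e^-1.7817 ≈ 0.1684

16.8%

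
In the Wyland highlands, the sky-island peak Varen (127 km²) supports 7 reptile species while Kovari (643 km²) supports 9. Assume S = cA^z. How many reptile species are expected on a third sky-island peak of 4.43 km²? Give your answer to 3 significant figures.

4.16

z = ln(9/7) / ln(643/127) = 0.2513 / 1.6220 = 0.1549
c = 7 / 127^0.1549 = 7 / 2.118 = 3.305
S₃ = 3.305 × 4.43^0.1549 = 3.305 × 1.259 ≈ 4.162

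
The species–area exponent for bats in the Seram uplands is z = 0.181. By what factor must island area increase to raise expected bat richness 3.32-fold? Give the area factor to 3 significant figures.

(A₂/A₁)^0.181 = 3.32, so A₂/A₁ = 3.32^(1/0.181) = 3.32^5.525
ln(A₂/A₁) = ln 3.32 / 0.181 = 1.2000 / 0.181 = 6.6296
A₂/A₁ = e^6.6296 ≈ 757.2

757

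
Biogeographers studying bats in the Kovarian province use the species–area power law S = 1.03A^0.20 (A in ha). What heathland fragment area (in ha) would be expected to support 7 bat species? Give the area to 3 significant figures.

7 = 1.03 × A^0.2  ⇒  A^0.2 = 7/1.03 = 6.796
ln A = ln(6.796) / 0.2 = 1.9164 / 0.2 = 9.5818
A = e^9.5818 ≈ 14498 ha

14500 ha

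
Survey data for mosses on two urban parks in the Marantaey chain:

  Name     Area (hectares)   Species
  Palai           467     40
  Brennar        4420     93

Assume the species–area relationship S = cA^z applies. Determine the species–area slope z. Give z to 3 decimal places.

0.375

Taking logs: ln S = ln c + z ln A, so z = (ln S₂ − ln S₁)/(ln A₂ − ln A₁).
z = ln(93/40) / ln(4420/467) = ln(2.325) / ln(9.465) = 0.8437 / 2.2476 = 0.3754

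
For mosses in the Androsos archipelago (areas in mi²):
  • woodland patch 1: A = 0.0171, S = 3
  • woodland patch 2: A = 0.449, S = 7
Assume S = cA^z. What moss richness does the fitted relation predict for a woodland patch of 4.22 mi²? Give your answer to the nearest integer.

13

z = ln(7/3) / ln(0.449/0.0171) = 0.8473 / 3.2679 = 0.2593
c = 3 / 0.0171^0.2593 = 3 / 0.3482 = 8.615
S₃ = 8.615 × 4.22^0.2593 = 8.615 × 1.453 ≈ 12.51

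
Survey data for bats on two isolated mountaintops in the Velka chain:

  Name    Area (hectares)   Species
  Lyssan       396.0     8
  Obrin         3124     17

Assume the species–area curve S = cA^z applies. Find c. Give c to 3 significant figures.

z = ln(S₂/S₁) / ln(A₂/A₁) = ln(17/8) / ln(3124/396) = 0.7538 / 2.0655 = 0.3649
c = S₁ / A₁^z = 8 / 396^0.3649 = 8 / 8.872 = 0.9017

0.902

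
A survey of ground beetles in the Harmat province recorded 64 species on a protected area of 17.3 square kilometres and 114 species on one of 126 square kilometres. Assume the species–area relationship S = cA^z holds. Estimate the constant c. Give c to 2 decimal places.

z = ln(S₂/S₁) / ln(A₂/A₁) = ln(114/64) / ln(126/17.3) = 0.5773 / 1.9856 = 0.2908
c = S₁ / A₁^z = 64 / 17.3^0.2908 = 64 / 2.291 = 27.94

27.94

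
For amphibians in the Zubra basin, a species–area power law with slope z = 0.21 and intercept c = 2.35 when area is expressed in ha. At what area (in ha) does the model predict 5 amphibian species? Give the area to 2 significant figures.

36 ha

5 = 2.35 × A^0.21  ⇒  A^0.21 = 5/2.35 = 2.128
ln A = ln(2.128) / 0.21 = 0.7550 / 0.21 = 3.5953
A = e^3.5953 ≈ 36.43 ha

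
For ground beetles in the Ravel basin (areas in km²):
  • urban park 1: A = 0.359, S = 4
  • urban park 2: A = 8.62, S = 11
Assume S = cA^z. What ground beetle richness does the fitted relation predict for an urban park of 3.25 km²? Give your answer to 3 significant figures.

z = ln(11/4) / ln(8.62/0.359) = 1.0116 / 3.1785 = 0.3183
c = 4 / 0.359^0.3183 = 4 / 0.7218 = 5.542
S₃ = 5.542 × 3.25^0.3183 = 5.542 × 1.455 ≈ 8.064

8.06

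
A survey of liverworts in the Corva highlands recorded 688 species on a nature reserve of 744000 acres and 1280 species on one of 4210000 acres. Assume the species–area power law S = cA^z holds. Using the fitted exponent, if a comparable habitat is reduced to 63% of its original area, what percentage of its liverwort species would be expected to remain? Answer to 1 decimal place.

84.7%

z = ln(1280/688) / ln(4210000/744000) = 0.6208 / 1.7332 = 0.3582
S_new/S_old = (A_new/A_old)^z = 0.63^0.3582 = exp(0.3582 × -0.4620) = 0.8475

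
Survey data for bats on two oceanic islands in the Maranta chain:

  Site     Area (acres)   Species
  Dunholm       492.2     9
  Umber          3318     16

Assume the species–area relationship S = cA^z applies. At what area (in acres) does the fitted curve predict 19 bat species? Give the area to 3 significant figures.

5870 acres

z = ln(16/9) / ln(3318/492.2) = 0.5754 / 1.9082 = 0.3015
c = 9 / 492.2^0.3015 = 9 / 6.482 = 1.388
A = (19/1.388)^(1/0.3015) ⇒ ln A = ln(13.68)/0.3015 = 8.6771
A = e^8.6771 ≈ 5867 acres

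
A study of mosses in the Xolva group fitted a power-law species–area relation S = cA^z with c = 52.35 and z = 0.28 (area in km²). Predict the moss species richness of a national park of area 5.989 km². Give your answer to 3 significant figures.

S = 52.35 × 5.989^0.28 = 52.35 × 1.651 ≈ 86.41

86.4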